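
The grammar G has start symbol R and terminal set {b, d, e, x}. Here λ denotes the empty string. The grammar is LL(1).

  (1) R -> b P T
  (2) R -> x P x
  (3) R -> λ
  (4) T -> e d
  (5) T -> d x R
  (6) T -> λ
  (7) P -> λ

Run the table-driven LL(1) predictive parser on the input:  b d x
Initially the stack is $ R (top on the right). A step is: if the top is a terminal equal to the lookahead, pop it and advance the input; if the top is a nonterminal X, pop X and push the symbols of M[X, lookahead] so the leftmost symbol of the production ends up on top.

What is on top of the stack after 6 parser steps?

R

     Stack    Input    Action
  1  $ R      b d x $  expand R -> b P T
  2  $ T P b  b d x $  match b
  3  $ T P    d x $    expand P -> λ
  4  $ T      d x $    expand T -> d x R
  5  $ R x d  d x $    match d
  6  $ R x    x $      match x
Stack after step 6: $ R (top = R).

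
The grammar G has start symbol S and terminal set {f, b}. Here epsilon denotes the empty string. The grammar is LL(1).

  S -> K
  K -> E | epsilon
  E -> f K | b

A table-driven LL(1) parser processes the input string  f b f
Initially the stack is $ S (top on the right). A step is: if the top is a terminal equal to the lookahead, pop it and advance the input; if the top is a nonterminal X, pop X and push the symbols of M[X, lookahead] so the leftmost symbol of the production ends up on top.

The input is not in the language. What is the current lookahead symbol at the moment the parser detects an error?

     Stack  Input    Action
  1  $ S    f b f $  expand S -> K
  2  $ K    f b f $  expand K -> E
  3  $ E    f b f $  expand E -> f K
  4  $ K f  f b f $  match f
  5  $ K    b f $    expand K -> E
  6  $ E    b f $    expand E -> b
  7  $ b    b f $    match b
  8  $      f $      error: stack empty but input remains

f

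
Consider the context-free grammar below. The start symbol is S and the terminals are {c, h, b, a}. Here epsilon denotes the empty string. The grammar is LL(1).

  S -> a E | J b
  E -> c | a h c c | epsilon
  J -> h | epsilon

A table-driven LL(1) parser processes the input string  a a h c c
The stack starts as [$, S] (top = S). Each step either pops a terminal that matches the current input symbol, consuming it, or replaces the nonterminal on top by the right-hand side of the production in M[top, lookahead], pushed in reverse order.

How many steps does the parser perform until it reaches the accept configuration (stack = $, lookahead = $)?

7

     Stack      Input        Action
  1  $ S        a a h c c $  expand S -> a E
  2  $ E a      a a h c c $  match a
  3  $ E        a h c c $    expand E -> a h c c
  4  $ c c h a  a h c c $    match a
  5  $ c c h    h c c $      match h
  6  $ c c      c c $        match c
  7  $ c        c $          match c
Accept reached after 7 steps.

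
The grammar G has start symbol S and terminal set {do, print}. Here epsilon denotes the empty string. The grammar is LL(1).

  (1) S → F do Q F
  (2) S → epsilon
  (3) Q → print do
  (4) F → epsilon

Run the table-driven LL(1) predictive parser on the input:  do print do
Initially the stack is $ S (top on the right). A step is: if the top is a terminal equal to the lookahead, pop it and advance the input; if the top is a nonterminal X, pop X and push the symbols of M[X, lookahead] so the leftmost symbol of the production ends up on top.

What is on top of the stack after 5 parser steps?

step 1: stack=$ S  input=do print do $  — expand S → F do Q F
step 2: stack=$ F Q do F  input=do print do $  — expand F → epsilon
step 3: stack=$ F Q do  input=do print do $  — match do
step 4: stack=$ F Q  input=print do $  — expand Q → print do
step 5: stack=$ F do print  input=print do $  — match print
Stack after step 5: $ F do (top = do).

do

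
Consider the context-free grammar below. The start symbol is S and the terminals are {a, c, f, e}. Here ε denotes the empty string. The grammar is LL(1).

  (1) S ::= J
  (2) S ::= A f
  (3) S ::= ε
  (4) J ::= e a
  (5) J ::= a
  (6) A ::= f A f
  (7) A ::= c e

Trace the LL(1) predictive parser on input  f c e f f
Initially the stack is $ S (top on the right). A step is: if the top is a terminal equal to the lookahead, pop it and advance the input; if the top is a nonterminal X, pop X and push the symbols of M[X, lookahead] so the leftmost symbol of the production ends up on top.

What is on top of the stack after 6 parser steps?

step 1: stack=$ S  input=f c e f f $  — expand S ::= A f
step 2: stack=$ f A  input=f c e f f $  — expand A ::= f A f
step 3: stack=$ f f A f  input=f c e f f $  — match f
step 4: stack=$ f f A  input=c e f f $  — expand A ::= c e
step 5: stack=$ f f e c  input=c e f f $  — match c
step 6: stack=$ f f e  input=e f f $  — match e
Stack after step 6: $ f f (top = f).

f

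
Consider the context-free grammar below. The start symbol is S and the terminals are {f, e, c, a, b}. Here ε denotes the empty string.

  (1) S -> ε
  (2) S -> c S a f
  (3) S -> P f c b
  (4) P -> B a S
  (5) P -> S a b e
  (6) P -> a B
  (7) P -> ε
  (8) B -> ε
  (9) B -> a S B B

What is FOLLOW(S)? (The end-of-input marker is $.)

FIRST(B) = {ε, a}
FIRST(S) = {ε, a, c, f}  (via P f c b)
FIRST(P) = {ε, a, c, f}  (via B a S, S a b e)
FOLLOW(S) includes $ since S is the start symbol.
FOLLOW(P): in S->P f c b, P is followed by f c b with FIRST {f}. Thus FOLLOW(P) = {f}.
FOLLOW(B): in P->B a S, B is followed by a S with FIRST {a}; in P->a B, the suffix after B is empty, so FOLLOW(B) ⊇ FOLLOW(P) = {f}; in B->a S B B (occurrence 1), B is followed by B with FIRST {ε, a}; in B->a S B B (occurrence 1), the suffix after B is nullable (adds nothing new); in B->a S B B (occurrence 2), the suffix after B is empty (adds nothing new). Thus FOLLOW(B) = {a, f}.
FOLLOW(S): in S->c S a f, S is followed by a f with FIRST {a}; in P->B a S, the suffix after S is empty, so FOLLOW(S) ⊇ FOLLOW(P) = {f}; in P->S a b e, S is followed by a b e with FIRST {a}; in B->a S B B, S is followed by B B with FIRST {ε, a}; in B->a S B B, the suffix after S is nullable, so FOLLOW(S) ⊇ FOLLOW(B) = {a, f}. Thus FOLLOW(S) = {$, a, f}.

{$, a, f}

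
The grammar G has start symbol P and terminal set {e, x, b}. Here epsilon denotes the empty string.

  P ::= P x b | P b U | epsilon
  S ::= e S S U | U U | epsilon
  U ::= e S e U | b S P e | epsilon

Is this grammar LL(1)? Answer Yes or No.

FIRST(P) = {epsilon, b, x}
FIRST(S) = {epsilon, b, e}
FIRST(U) = {epsilon, b, e}
FOLLOW(P) = {$, b, e, x}
FOLLOW(S) = {b, e, x}
FOLLOW(U) = {$, b, e, x}
Cell M[P, b] receives both P ::= P x b and P ::= P b U and P ::= epsilon — the grammar is not LL(1).

No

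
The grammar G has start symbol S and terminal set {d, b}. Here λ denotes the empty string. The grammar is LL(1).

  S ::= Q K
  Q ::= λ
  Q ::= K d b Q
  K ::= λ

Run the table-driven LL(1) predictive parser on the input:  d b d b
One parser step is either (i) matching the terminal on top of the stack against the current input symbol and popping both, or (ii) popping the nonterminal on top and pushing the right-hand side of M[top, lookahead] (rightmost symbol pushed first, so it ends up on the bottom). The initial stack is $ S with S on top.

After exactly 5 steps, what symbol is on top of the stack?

step 1: stack=$ S  input=d b d b $  — expand S ::= Q K
step 2: stack=$ K Q  input=d b d b $  — expand Q ::= K d b Q
step 3: stack=$ K Q b d K  input=d b d b $  — expand K ::= λ
step 4: stack=$ K Q b d  input=d b d b $  — match d
step 5: stack=$ K Q b  input=b d b $  — match b
Stack after step 5: $ K Q (top = Q).

Q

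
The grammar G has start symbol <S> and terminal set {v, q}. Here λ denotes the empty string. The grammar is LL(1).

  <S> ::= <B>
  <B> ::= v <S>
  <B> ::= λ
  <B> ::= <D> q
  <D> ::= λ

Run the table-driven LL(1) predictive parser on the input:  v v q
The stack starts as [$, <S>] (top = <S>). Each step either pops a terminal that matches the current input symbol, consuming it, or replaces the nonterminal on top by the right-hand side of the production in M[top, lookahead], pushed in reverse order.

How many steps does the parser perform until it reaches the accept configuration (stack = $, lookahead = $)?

10

      Stack    Input    Action
   1  $ <S>    v v q $  expand <S> ::= <B>
   2  $ <B>    v v q $  expand <B> ::= v <S>
   3  $ <S> v  v v q $  match v
   4  $ <S>    v q $    expand <S> ::= <B>
   5  $ <B>    v q $    expand <B> ::= v <S>
   6  $ <S> v  v q $    match v
   7  $ <S>    q $      expand <S> ::= <B>
   8  $ <B>    q $      expand <B> ::= <D> q
   9  $ q <D>  q $      expand <D> ::= λ
  10  $ q      q $      match q
Accept reached after 10 steps.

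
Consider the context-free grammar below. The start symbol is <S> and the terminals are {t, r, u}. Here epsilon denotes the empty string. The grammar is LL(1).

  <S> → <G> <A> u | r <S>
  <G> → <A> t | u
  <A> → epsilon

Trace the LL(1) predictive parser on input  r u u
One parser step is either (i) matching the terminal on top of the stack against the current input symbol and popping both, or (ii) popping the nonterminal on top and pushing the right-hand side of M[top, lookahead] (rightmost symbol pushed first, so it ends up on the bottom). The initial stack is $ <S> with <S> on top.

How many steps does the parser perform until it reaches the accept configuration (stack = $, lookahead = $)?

step 1: stack=$ <S>  input=r u u $  — expand <S> → r <S>
step 2: stack=$ <S> r  input=r u u $  — match r
step 3: stack=$ <S>  input=u u $  — expand <S> → <G> <A> u
step 4: stack=$ u <A> <G>  input=u u $  — expand <G> → u
step 5: stack=$ u <A> u  input=u u $  — match u
step 6: stack=$ u <A>  input=u $  — expand <A> → epsilon
step 7: stack=$ u  input=u $  — match u
Accept reached after 7 steps.

7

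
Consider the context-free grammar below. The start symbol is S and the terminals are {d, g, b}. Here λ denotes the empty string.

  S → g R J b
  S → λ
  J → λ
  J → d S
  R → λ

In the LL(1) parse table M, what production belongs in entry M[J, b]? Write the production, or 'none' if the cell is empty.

J → λ

FIRST(S): from S→g R J b we get {g}; from S→λ we get {λ}. So FIRST(S) = {λ, g}.
FIRST(J): from J→λ we get {λ}; from J→d S we get {d}. So FIRST(J) = {λ, d}.
FIRST(R): from R→λ we get {λ}. So FIRST(R) = {λ}.
FOLLOW(S) includes $ since S is the start symbol.
FOLLOW(J): in S→g R J b, J is followed by b with FIRST {b}. Thus FOLLOW(J) = {b}.
For J → λ: FIRST(λ) = {λ}, so it goes in M[J, t] for t ∈ {}; since λ ∈ FIRST, also for every t ∈ FOLLOW(J) = {b}.
For J → d S: FIRST(d S) = {d}, so it goes in M[J, t] for t ∈ {d}.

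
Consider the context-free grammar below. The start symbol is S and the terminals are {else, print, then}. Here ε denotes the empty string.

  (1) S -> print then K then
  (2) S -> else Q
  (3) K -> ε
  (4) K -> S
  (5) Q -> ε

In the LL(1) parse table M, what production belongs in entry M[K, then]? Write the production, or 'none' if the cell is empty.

K -> ε

FIRST(S) = {else, print}
FIRST(Q) = {ε}
FIRST(K) = {ε, else, print}  (via S)
FOLLOW(S) includes $ since S is the start symbol.
FOLLOW(K): in S->print then K then, K is followed by then with FIRST {then}. Thus FOLLOW(K) = {then}.
For K -> ε: FIRST(ε) = {ε}, so it goes in M[K, t] for t ∈ {}; since ε ∈ FIRST, also for every t ∈ FOLLOW(K) = {then}.
For K -> S: FIRST(S) = {else, print}, so it goes in M[K, t] for t ∈ {else, print}.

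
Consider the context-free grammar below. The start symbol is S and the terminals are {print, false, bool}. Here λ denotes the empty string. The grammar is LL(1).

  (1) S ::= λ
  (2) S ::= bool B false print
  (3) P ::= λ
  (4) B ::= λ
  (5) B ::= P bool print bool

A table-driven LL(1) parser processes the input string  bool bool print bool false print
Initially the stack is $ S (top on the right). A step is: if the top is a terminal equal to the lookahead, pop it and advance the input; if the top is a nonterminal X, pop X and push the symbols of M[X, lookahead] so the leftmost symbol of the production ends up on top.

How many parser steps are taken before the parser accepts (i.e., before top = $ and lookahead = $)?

     Stack                            Input                               Action
  1  $ S                              bool bool print bool false print $  expand S ::= bool B false print
  2  $ print false B bool             bool bool print bool false print $  match bool
  3  $ print false B                  bool print bool false print $       expand B ::= P bool print bool
  4  $ print false bool print bool P  bool print bool false print $       expand P ::= λ
  5  $ print false bool print bool    bool print bool false print $       match bool
  6  $ print false bool print         print bool false print $            match print
  7  $ print false bool               bool false print $                  match bool
  8  $ print false                    false print $                       match false
  9  $ print                          print $                             match print
Accept reached after 9 steps.

9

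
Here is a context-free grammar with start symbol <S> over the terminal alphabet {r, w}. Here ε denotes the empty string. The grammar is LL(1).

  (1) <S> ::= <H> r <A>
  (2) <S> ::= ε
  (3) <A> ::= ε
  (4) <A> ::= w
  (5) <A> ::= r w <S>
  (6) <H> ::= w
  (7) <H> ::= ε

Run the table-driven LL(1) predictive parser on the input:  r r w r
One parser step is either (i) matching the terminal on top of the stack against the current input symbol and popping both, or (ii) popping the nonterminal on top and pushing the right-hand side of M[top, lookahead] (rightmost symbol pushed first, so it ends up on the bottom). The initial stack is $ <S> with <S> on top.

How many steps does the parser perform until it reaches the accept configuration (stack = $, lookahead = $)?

step 1: stack=$ <S>  input=r r w r $  — expand <S> ::= <H> r <A>
step 2: stack=$ <A> r <H>  input=r r w r $  — expand <H> ::= ε
step 3: stack=$ <A> r  input=r r w r $  — match r
step 4: stack=$ <A>  input=r w r $  — expand <A> ::= r w <S>
step 5: stack=$ <S> w r  input=r w r $  — match r
step 6: stack=$ <S> w  input=w r $  — match w
step 7: stack=$ <S>  input=r $  — expand <S> ::= <H> r <A>
step 8: stack=$ <A> r <H>  input=r $  — expand <H> ::= ε
step 9: stack=$ <A> r  input=r $  — match r
step 10: stack=$ <A>  input=$  — expand <A> ::= ε
Accept reached after 10 steps.

10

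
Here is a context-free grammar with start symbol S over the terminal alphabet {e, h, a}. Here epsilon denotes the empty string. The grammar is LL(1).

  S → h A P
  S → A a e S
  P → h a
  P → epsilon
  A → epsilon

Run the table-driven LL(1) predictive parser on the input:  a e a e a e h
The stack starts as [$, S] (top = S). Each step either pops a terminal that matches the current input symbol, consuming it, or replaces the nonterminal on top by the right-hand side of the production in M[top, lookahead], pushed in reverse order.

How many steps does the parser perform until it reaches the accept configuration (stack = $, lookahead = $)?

      Stack      Input            Action
   1  $ S        a e a e a e h $  expand S → A a e S
   2  $ S e a A  a e a e a e h $  expand A → epsilon
   3  $ S e a    a e a e a e h $  match a
   4  $ S e      e a e a e h $    match e
   5  $ S        a e a e h $      expand S → A a e S
   6  $ S e a A  a e a e h $      expand A → epsilon
   7  $ S e a    a e a e h $      match a
   8  $ S e      e a e h $        match e
   9  $ S        a e h $          expand S → A a e S
  10  $ S e a A  a e h $          expand A → epsilon
  11  $ S e a    a e h $          match a
  12  $ S e      e h $            match e
  13  $ S        h $              expand S → h A P
  14  $ P A h    h $              match h
  15  $ P A      $                expand A → epsilon
  16  $ P        $                expand P → epsilon
Accept reached after 16 steps.

16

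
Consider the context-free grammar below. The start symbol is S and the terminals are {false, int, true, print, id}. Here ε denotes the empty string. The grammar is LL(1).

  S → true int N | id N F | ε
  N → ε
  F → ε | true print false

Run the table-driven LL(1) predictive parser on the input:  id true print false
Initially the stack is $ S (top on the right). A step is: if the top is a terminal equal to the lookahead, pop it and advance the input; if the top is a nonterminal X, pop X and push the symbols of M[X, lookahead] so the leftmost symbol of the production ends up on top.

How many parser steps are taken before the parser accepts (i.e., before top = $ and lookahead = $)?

step 1: stack=$ S  input=id true print false $  — expand S → id N F
step 2: stack=$ F N id  input=id true print false $  — match id
step 3: stack=$ F N  input=true print false $  — expand N → ε
step 4: stack=$ F  input=true print false $  — expand F → true print false
step 5: stack=$ false print true  input=true print false $  — match true
step 6: stack=$ false print  input=print false $  — match print
step 7: stack=$ false  input=false $  — match false
Accept reached after 7 steps.

7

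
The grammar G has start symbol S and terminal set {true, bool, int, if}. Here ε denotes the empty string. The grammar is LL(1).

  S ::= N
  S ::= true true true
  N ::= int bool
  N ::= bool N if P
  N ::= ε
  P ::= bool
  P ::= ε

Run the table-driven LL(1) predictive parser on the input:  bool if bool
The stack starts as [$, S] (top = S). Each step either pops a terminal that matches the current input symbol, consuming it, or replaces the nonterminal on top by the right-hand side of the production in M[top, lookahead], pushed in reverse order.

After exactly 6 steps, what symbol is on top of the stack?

bool

     Stack          Input           Action
  1  $ S            bool if bool $  expand S ::= N
  2  $ N            bool if bool $  expand N ::= bool N if P
  3  $ P if N bool  bool if bool $  match bool
  4  $ P if N       if bool $       expand N ::= ε
  5  $ P if         if bool $       match if
  6  $ P            bool $          expand P ::= bool
Stack after step 6: $ bool (top = bool).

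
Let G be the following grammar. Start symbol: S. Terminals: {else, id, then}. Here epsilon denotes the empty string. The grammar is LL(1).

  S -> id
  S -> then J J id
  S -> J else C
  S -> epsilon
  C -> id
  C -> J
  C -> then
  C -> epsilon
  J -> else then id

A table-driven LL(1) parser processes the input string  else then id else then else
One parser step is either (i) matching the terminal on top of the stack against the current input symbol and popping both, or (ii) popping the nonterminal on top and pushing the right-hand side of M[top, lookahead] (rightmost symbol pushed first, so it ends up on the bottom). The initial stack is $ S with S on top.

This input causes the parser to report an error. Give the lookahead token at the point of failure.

else

     Stack                  Input                          Action
  1  $ S                    else then id else then else $  expand S -> J else C
  2  $ C else J             else then id else then else $  expand J -> else then id
  3  $ C else id then else  else then id else then else $  match else
  4  $ C else id then       then id else then else $       match then
  5  $ C else id            id else then else $            match id
  6  $ C else               else then else $               match else
  7  $ C                    then else $                    expand C -> then
  8  $ then                 then else $                    match then
  9  $                      else $                         error: stack empty but input remains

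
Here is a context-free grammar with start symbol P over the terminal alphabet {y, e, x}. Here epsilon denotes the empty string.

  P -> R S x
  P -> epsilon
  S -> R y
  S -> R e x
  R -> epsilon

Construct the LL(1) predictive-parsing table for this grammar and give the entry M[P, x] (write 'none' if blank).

FIRST(R): from R->epsilon we get {epsilon}. So FIRST(R) = {epsilon}.
FIRST(S): from S->R y we get {y}; from S->R e x we get {e}. So FIRST(S) = {e, y}.
FIRST(P): from P->R S x we get {e, y}; from P->epsilon we get {epsilon}. So FIRST(P) = {epsilon, e, y}.
FOLLOW(P) includes $ since P is the start symbol.
FOLLOW(P): P appears on no right-hand side. Thus FOLLOW(P) = {$}.
For P -> R S x: FIRST(R S x) = {e, y}, so it goes in M[P, t] for t ∈ {e, y}.
For P -> epsilon: FIRST(epsilon) = {epsilon}, so it goes in M[P, t] for t ∈ {}; since epsilon ∈ FIRST, also for every t ∈ FOLLOW(P) = {$}.
None of these place a production in M[P, x].

none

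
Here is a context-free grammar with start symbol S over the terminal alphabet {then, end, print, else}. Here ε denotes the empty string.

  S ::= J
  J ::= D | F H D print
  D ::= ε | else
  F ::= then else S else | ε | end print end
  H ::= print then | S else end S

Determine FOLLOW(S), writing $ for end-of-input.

{$, else, print}

FIRST(D) = {ε, else}
FIRST(F) = {ε, end, then}
FIRST(S) = {ε, else, end, print, then}  (via J)
FIRST(H) = {else, end, print, then}  (via S else end S)
FIRST(J) = {ε, else, end, print, then}  (via D, F H D print)
FOLLOW(S) includes $ since S is the start symbol.
FOLLOW(F): in J::=F H D print, F is followed by H D print with FIRST {else, end, print, then}. Thus FOLLOW(F) = {else, end, print, then}.
FOLLOW(H): in J::=F H D print, H is followed by D print with FIRST {else, print}. Thus FOLLOW(H) = {else, print}.
FOLLOW(S): in F::=then else S else, S is followed by else with FIRST {else}; in H::=S else end S (occurrence 1), S is followed by else end S with FIRST {else}; in H::=S else end S (occurrence 2), the suffix after S is empty, so FOLLOW(S) ⊇ FOLLOW(H) = {else, print}. Thus FOLLOW(S) = {$, else, print}.
FOLLOW(J): in S::=J, the suffix after J is empty, so FOLLOW(J) ⊇ FOLLOW(S) = {$, else, print}. Thus FOLLOW(J) = {$, else, print}.
FOLLOW(D): in J::=D, the suffix after D is empty, so FOLLOW(D) ⊇ FOLLOW(J) = {$, else, print}; in J::=F H D print, D is followed by print with FIRST {print}. Thus FOLLOW(D) = {$, else, print}.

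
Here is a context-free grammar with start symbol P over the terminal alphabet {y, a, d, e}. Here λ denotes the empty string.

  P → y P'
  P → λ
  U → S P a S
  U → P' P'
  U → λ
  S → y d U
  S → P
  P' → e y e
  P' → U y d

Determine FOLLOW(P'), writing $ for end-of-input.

{$, a, e, y}

FIRST(P) = {λ, y}
FIRST(S) = {λ, y}  (via P)
FIRST(U) = {λ, a, e, y}  (via S P a S, P' P')
FIRST(P') = {a, e, y}  (via U y d)
FOLLOW(P) includes $ since P is the start symbol.
FOLLOW(P): in U→S P a S, P is followed by a S with FIRST {a}; in S→P, the suffix after P is empty, so FOLLOW(P) ⊇ FOLLOW(S) = {a, y}. Thus FOLLOW(P) = {$, a, y}.
FOLLOW(U): in S→y d U, the suffix after U is empty, so FOLLOW(U) ⊇ FOLLOW(S) = {a, y}; in P'→U y d, U is followed by y d with FIRST {y}. Thus FOLLOW(U) = {a, y}.
FOLLOW(S): in U→S P a S (occurrence 1), S is followed by P a S with FIRST {a, y}; in U→S P a S (occurrence 2), the suffix after S is empty, so FOLLOW(S) ⊇ FOLLOW(U) = {a, y}. Thus FOLLOW(S) = {a, y}.
FOLLOW(P'): in P→y P', the suffix after P' is empty, so FOLLOW(P') ⊇ FOLLOW(P) = {$, a, y}; in U→P' P' (occurrence 1), P' is followed by P' with FIRST {a, e, y}; in U→P' P' (occurrence 2), the suffix after P' is empty, so FOLLOW(P') ⊇ FOLLOW(U) = {a, y}. Thus FOLLOW(P') = {$, a, e, y}.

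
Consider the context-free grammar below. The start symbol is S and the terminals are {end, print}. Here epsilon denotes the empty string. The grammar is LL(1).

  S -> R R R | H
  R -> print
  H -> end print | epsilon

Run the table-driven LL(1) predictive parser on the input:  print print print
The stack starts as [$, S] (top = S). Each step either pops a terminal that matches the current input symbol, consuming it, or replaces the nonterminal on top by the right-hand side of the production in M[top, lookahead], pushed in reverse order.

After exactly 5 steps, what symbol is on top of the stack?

R

step 1: stack=$ S  input=print print print $  — expand S -> R R R
step 2: stack=$ R R R  input=print print print $  — expand R -> print
step 3: stack=$ R R print  input=print print print $  — match print
step 4: stack=$ R R  input=print print $  — expand R -> print
step 5: stack=$ R print  input=print print $  — match print
Stack after step 5: $ R (top = R).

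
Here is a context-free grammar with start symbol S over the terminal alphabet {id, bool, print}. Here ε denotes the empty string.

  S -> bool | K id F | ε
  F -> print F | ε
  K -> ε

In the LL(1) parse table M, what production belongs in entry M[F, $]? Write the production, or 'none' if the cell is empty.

FIRST(F) = {ε, print}
FIRST(K) = {ε}
FIRST(S) = {ε, bool, id}  (via K id F)
FOLLOW(S) includes $ since S is the start symbol.
FOLLOW(S): S appears on no right-hand side. Thus FOLLOW(S) = {$}.
FOLLOW(F): in S->K id F, the suffix after F is empty, so FOLLOW(F) ⊇ FOLLOW(S) = {$}; in F->print F, the suffix after F is empty (adds nothing new). Thus FOLLOW(F) = {$}.
For F -> print F: FIRST(print F) = {print}, so it goes in M[F, t] for t ∈ {print}.
For F -> ε: FIRST(ε) = {ε}, so it goes in M[F, t] for t ∈ {}; since ε ∈ FIRST, also for every t ∈ FOLLOW(F) = {$}.

F -> ε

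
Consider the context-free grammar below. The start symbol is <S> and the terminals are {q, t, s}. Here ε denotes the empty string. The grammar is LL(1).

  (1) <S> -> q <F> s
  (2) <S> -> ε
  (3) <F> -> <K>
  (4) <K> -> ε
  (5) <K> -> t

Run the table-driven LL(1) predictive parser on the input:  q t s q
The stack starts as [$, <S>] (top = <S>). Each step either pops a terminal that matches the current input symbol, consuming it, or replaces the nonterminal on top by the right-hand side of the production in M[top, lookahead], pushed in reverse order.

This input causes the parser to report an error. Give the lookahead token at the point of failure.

     Stack      Input      Action
  1  $ <S>      q t s q $  expand <S> -> q <F> s
  2  $ s <F> q  q t s q $  match q
  3  $ s <F>    t s q $    expand <F> -> <K>
  4  $ s <K>    t s q $    expand <K> -> t
  5  $ s t      t s q $    match t
  6  $ s        s q $      match s
  7  $          q $        error: stack empty but input remains

q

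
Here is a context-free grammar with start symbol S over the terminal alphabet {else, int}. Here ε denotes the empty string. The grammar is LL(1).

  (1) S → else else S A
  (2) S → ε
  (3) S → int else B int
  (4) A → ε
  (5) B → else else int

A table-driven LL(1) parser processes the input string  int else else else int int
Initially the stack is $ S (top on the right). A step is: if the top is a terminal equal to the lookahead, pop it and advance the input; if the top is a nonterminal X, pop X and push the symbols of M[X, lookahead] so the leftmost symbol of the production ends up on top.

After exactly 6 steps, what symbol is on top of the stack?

step 1: stack=$ S  input=int else else else int int $  — expand S → int else B int
step 2: stack=$ int B else int  input=int else else else int int $  — match int
step 3: stack=$ int B else  input=else else else int int $  — match else
step 4: stack=$ int B  input=else else int int $  — expand B → else else int
step 5: stack=$ int int else else  input=else else int int $  — match else
step 6: stack=$ int int else  input=else int int $  — match else
Stack after step 6: $ int int (top = int).

int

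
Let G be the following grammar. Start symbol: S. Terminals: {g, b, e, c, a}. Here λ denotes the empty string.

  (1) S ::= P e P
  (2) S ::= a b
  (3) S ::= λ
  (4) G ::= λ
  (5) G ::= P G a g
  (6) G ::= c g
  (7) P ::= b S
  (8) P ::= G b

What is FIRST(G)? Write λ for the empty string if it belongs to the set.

FIRST(S) = {λ, a, b, c}  (via P e P)
FIRST(G) = {λ, b, c}  (via P G a g)
FIRST(P) = {b, c}  (via G b)

{λ, b, c}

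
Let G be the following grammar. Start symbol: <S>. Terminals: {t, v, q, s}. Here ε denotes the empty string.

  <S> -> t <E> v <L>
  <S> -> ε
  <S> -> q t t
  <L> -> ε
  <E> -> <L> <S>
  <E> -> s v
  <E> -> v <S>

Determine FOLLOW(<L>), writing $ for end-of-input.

FIRST(<S>) = {ε, q, t}
FIRST(<L>) = {ε}
FIRST(<E>) = {ε, q, s, t, v}  (via <L> <S>)
FOLLOW(<S>) includes $ since <S> is the start symbol.
FOLLOW(<E>): in <S>->t <E> v <L>, <E> is followed by v <L> with FIRST {v}. Thus FOLLOW(<E>) = {v}.
FOLLOW(<S>): in <E>-><L> <S>, the suffix after <S> is empty, so FOLLOW(<S>) ⊇ FOLLOW(<E>) = {v}; in <E>->v <S>, the suffix after <S> is empty, so FOLLOW(<S>) ⊇ FOLLOW(<E>) = {v}. Thus FOLLOW(<S>) = {$, v}.
FOLLOW(<L>): in <S>->t <E> v <L>, the suffix after <L> is empty, so FOLLOW(<L>) ⊇ FOLLOW(<S>) = {$, v}; in <E>-><L> <S>, <L> is followed by <S> with FIRST {ε, q, t}; in <E>-><L> <S>, the suffix after <L> is nullable, so FOLLOW(<L>) ⊇ FOLLOW(<E>) = {v}. Thus FOLLOW(<L>) = {$, q, t, v}.

{$, q, t, v}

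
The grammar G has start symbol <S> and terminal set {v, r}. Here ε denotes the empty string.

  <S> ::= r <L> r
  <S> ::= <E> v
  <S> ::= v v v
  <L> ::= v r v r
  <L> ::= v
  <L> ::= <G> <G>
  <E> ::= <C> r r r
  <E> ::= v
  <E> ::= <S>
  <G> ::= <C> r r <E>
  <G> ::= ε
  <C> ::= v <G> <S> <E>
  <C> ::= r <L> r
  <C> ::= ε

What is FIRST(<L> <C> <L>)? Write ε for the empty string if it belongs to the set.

{ε, r, v}

FIRST(<C>): from <C>::=v <G> <S> <E> we get {v}; from <C>::=r <L> r we get {r}; from <C>::=ε we get {ε}. So FIRST(<C>) = {ε, r, v}.
FIRST(<G>): from <G>::=<C> r r <E> we get {r, v}; from <G>::=ε we get {ε}. So FIRST(<G>) = {ε, r, v}.
FIRST(<L>): from <L>::=v r v r we get {v}; from <L>::=v we get {v}; from <L>::=<G> <G> we get {ε, r, v}. So FIRST(<L>) = {ε, r, v}.
FIRST(<S>): from <S>::=r <L> r we get {r}; from <S>::=<E> v we get {r, v}; from <S>::=v v v we get {v}. So FIRST(<S>) = {r, v}.
FIRST(<E>): from <E>::=<C> r r r we get {r, v}; from <E>::=v we get {v}; from <E>::=<S> we get {r, v}. So FIRST(<E>) = {r, v}.
FIRST(<L> <C> <L>): take FIRST of each symbol in turn, carrying on past any symbol whose FIRST contains ε; result {ε, r, v}.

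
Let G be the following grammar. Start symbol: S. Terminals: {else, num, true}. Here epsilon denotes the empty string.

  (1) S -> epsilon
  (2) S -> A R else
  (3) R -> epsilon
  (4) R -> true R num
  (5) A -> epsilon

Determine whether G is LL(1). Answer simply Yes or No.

Yes

FIRST(S) = {epsilon, else, true}
FIRST(R) = {epsilon, true}
FIRST(A) = {epsilon}
FOLLOW(S) = {$}
FOLLOW(R) = {else, num}
FOLLOW(A) = {else, true}
Each cell of M receives at most one production.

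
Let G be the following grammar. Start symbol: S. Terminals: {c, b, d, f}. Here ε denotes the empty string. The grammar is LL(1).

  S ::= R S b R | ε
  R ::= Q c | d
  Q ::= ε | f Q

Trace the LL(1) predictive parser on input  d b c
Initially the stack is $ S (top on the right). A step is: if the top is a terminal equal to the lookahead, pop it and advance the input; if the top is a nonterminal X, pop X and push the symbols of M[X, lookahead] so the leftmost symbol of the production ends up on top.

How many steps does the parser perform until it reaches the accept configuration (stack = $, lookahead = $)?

step 1: stack=$ S  input=d b c $  — expand S ::= R S b R
step 2: stack=$ R b S R  input=d b c $  — expand R ::= d
step 3: stack=$ R b S d  input=d b c $  — match d
step 4: stack=$ R b S  input=b c $  — expand S ::= ε
step 5: stack=$ R b  input=b c $  — match b
step 6: stack=$ R  input=c $  — expand R ::= Q c
step 7: stack=$ c Q  input=c $  — expand Q ::= ε
step 8: stack=$ c  input=c $  — match c
Accept reached after 8 steps.

8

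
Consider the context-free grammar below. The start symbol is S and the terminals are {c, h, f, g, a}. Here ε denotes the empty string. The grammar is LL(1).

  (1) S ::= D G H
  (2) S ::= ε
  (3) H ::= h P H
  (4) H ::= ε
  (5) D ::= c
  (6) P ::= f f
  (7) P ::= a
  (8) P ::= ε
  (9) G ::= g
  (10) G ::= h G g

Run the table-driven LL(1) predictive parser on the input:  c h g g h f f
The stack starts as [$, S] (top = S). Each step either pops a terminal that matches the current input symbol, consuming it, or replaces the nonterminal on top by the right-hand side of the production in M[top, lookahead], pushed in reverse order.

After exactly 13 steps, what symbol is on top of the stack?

step 1: stack=$ S  input=c h g g h f f $  — expand S ::= D G H
step 2: stack=$ H G D  input=c h g g h f f $  — expand D ::= c
step 3: stack=$ H G c  input=c h g g h f f $  — match c
step 4: stack=$ H G  input=h g g h f f $  — expand G ::= h G g
step 5: stack=$ H g G h  input=h g g h f f $  — match h
step 6: stack=$ H g G  input=g g h f f $  — expand G ::= g
step 7: stack=$ H g g  input=g g h f f $  — match g
step 8: stack=$ H g  input=g h f f $  — match g
step 9: stack=$ H  input=h f f $  — expand H ::= h P H
step 10: stack=$ H P h  input=h f f $  — match h
step 11: stack=$ H P  input=f f $  — expand P ::= f f
step 12: stack=$ H f f  input=f f $  — match f
step 13: stack=$ H f  input=f $  — match f
Stack after step 13: $ H (top = H).

H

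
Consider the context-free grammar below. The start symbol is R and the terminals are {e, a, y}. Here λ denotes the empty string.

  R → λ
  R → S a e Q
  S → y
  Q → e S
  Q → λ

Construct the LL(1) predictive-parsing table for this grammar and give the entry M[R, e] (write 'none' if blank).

none

FIRST(S) = {y}
FIRST(Q) = {λ, e}
FIRST(R) = {λ, y}  (via S a e Q)
FOLLOW(R) includes $ since R is the start symbol.
FOLLOW(R): R appears on no right-hand side. Thus FOLLOW(R) = {$}.
For R → λ: FIRST(λ) = {λ}, so it goes in M[R, t] for t ∈ {}; since λ ∈ FIRST, also for every t ∈ FOLLOW(R) = {$}.
For R → S a e Q: FIRST(S a e Q) = {y}, so it goes in M[R, t] for t ∈ {y}.
None of these place a production in M[R, e].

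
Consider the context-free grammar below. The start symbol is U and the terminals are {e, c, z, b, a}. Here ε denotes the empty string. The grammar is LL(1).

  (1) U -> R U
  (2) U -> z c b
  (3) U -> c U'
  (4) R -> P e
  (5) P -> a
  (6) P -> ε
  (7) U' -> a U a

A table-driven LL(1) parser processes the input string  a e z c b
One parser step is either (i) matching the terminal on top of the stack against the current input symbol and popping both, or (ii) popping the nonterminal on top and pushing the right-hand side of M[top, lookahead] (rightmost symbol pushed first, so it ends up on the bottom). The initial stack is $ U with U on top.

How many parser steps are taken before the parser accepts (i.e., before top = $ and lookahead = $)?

     Stack    Input        Action
  1  $ U      a e z c b $  expand U -> R U
  2  $ U R    a e z c b $  expand R -> P e
  3  $ U e P  a e z c b $  expand P -> a
  4  $ U e a  a e z c b $  match a
  5  $ U e    e z c b $    match e
  6  $ U      z c b $      expand U -> z c b
  7  $ b c z  z c b $      match z
  8  $ b c    c b $        match c
  9  $ b      b $          match b
Accept reached after 9 steps.

9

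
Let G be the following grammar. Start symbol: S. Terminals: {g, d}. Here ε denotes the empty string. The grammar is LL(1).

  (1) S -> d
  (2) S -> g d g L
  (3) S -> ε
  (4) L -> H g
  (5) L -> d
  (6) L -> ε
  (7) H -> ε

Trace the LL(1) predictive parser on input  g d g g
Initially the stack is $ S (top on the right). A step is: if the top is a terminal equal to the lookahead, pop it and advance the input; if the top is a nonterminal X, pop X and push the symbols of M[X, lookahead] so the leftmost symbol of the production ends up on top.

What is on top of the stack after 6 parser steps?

g

step 1: stack=$ S  input=g d g g $  — expand S -> g d g L
step 2: stack=$ L g d g  input=g d g g $  — match g
step 3: stack=$ L g d  input=d g g $  — match d
step 4: stack=$ L g  input=g g $  — match g
step 5: stack=$ L  input=g $  — expand L -> H g
step 6: stack=$ g H  input=g $  — expand H -> ε
Stack after step 6: $ g (top = g).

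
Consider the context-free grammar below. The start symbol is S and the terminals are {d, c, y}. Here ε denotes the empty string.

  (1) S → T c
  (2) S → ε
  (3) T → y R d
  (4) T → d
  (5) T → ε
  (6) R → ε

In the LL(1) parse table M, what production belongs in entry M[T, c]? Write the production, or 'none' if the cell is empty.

T → ε

FIRST(T): from T→y R d we get {y}; from T→d we get {d}; from T→ε we get {ε}. So FIRST(T) = {ε, d, y}.
FIRST(R): from R→ε we get {ε}. So FIRST(R) = {ε}.
FIRST(S): from S→T c we get {c, d, y}; from S→ε we get {ε}. So FIRST(S) = {ε, c, d, y}.
FOLLOW(S) includes $ since S is the start symbol.
FOLLOW(T): in S→T c, T is followed by c with FIRST {c}. Thus FOLLOW(T) = {c}.
For T → y R d: FIRST(y R d) = {y}, so it goes in M[T, t] for t ∈ {y}.
For T → d: FIRST(d) = {d}, so it goes in M[T, t] for t ∈ {d}.
For T → ε: FIRST(ε) = {ε}, so it goes in M[T, t] for t ∈ {}; since ε ∈ FIRST, also for every t ∈ FOLLOW(T) = {c}.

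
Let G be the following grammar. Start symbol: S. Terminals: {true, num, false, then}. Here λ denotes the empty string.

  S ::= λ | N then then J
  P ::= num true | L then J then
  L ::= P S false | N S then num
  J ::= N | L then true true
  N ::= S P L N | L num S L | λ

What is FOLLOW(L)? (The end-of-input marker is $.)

FIRST(S) = {λ, num, then}  (via N then then J)
FIRST(P) = {num, then}  (via L then J then)
FIRST(L) = {num, then}  (via P S false, N S then num)
FIRST(N) = {λ, num, then}  (via S P L N, L num S L)
FIRST(J) = {λ, num, then}  (via N, L then true true)
FOLLOW(S) includes $ since S is the start symbol.
FOLLOW(S): in L::=P S false, S is followed by false with FIRST {false}; in L::=N S then num, S is followed by then num with FIRST {then}; in N::=S P L N, S is followed by P L N with FIRST {num, then}; in N::=L num S L, S is followed by L with FIRST {num, then}. Thus FOLLOW(S) = {$, false, num, then}.
FOLLOW(P): in L::=P S false, P is followed by S false with FIRST {false, num, then}; in N::=S P L N, P is followed by L N with FIRST {num, then}. Thus FOLLOW(P) = {false, num, then}.
FOLLOW(J): in S::=N then then J, the suffix after J is empty, so FOLLOW(J) ⊇ FOLLOW(S) = {$, false, num, then}; in P::=L then J then, J is followed by then with FIRST {then}. Thus FOLLOW(J) = {$, false, num, then}.
FOLLOW(N): in S::=N then then J, N is followed by then then J with FIRST {then}; in L::=N S then num, N is followed by S then num with FIRST {num, then}; in J::=N, the suffix after N is empty, so FOLLOW(N) ⊇ FOLLOW(J) = {$, false, num, then}; in N::=S P L N, the suffix after N is empty (adds nothing new). Thus FOLLOW(N) = {$, false, num, then}.
FOLLOW(L): in P::=L then J then, L is followed by then J then with FIRST {then}; in J::=L then true true, L is followed by then true true with FIRST {then}; in N::=S P L N, L is followed by N with FIRST {λ, num, then}; in N::=S P L N, the suffix after L is nullable, so FOLLOW(L) ⊇ FOLLOW(N) = {$, false, num, then}; in N::=L num S L (occurrence 1), L is followed by num S L with FIRST {num}; in N::=L num S L (occurrence 2), the suffix after L is empty, so FOLLOW(L) ⊇ FOLLOW(N) = {$, false, num, then}. Thus FOLLOW(L) = {$, false, num, then}.

{$, false, num, then}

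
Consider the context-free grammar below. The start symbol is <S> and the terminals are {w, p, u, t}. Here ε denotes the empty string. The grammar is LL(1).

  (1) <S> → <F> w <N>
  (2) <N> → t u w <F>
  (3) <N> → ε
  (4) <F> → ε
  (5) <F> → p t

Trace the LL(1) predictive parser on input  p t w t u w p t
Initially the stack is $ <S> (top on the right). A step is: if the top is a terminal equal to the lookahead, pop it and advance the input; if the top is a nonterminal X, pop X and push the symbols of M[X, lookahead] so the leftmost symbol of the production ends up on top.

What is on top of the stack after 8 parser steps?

w

     Stack        Input              Action
  1  $ <S>        p t w t u w p t $  expand <S> → <F> w <N>
  2  $ <N> w <F>  p t w t u w p t $  expand <F> → p t
  3  $ <N> w t p  p t w t u w p t $  match p
  4  $ <N> w t    t w t u w p t $    match t
  5  $ <N> w      w t u w p t $      match w
  6  $ <N>        t u w p t $        expand <N> → t u w <F>
  7  $ <F> w u t  t u w p t $        match t
  8  $ <F> w u    u w p t $          match u
Stack after step 8: $ <F> w (top = w).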